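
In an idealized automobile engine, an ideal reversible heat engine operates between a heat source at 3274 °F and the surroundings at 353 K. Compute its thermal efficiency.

η ≈ 0.830

T_H = 3274 °F → (3274 − 32) × 5/9 = 1801.11 °C = 2074.26 K.
Carnot efficiency: η = 1 − T_C/T_H = 1 − 353.00/2074.26 = 0.830.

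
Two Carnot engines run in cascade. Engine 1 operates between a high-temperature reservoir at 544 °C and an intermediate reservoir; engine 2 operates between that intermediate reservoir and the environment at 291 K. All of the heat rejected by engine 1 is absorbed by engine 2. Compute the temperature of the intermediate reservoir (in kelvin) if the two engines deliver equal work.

T_m ≈ 554 K

T_H = 544 °C → 544 + 273.15 = 817.15 K.
For reversible stages Q_m = Q_H·(T_m/T_H). Setting W₁ = Q_H(1 − T_m/T_H) equal to W₂ = Q_m(1 − T_C/T_m) = Q_H·(T_m − T_C)/T_H gives T_H − T_m = T_m − T_C, so T_m = (T_H + T_C)/2 = (817.15 + 291.00)/2 = 554 K.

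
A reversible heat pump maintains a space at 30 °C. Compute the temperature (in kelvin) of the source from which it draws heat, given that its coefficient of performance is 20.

T_H = 30 °C → 30 + 273.15 = 303.15 K.
COP_HP = T_H/(T_H − T_C) ⇒ T_C = T_H·(COP_HP − 1)/COP_HP = 303.15 × (20 − 1)/20 = 288 K.

T_C ≈ 288 K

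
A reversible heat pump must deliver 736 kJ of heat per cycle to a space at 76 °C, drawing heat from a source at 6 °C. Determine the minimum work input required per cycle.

W_in ≈ 148 kJ

T_H = 76 °C → 76 + 273.15 = 349.15 K.
T_C = 6 °C → 6 + 273.15 = 279.15 K.
The Carnot heat-pump COP is COP_HP = T_H/(T_H − T_C) = 349.15/70.00 = 4.9879.
W = Q_H/COP_HP = 736/4.9879 = 148 kJ.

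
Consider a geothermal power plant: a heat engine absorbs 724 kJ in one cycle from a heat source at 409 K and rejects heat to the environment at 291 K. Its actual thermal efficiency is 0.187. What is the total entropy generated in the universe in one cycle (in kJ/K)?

ΔS_univ ≈ 0.2526 kJ/K

W = η·Q_H = 0.187 × 724 = 135.4 kJ, so Q_C = Q_H − W = 588.6 kJ.
The hot reservoir loses entropy Q_H/T_H = 724/409.00 = 1.770 kJ/K; the cold reservoir gains Q_C/T_C = 588.6/291.00 = 2.023 kJ/K.
ΔS_univ = −Q_H/T_H + Q_C/T_C = 0.2526 kJ/K (> 0, since η = 0.187 < η_Carnot = 0.289).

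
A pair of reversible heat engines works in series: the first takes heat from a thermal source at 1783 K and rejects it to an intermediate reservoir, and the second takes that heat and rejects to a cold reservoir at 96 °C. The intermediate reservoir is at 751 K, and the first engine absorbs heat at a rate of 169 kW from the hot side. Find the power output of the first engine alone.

T_C = 96 °C → 96 + 273.15 = 369.15 K.
First-stage efficiency η₁ = 1 − T_m/T_H = 1 − 751.00/1783.00 = 0.5788.
W₁ = η₁·Q_H = 0.5788 × 169 = 97.82 kW.

Ẇ₁ ≈ 97.82 kW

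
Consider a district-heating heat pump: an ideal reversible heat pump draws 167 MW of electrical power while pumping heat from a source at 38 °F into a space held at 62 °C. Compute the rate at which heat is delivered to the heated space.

Q̇_H ≈ 954.0 MW

T_H = 62 °C → 62 + 273.15 = 335.15 K.
T_C = 38 °F → (38 − 32) × 5/9 = 3.33 °C = 276.48 K.
COP_HP = T_H/(T_H − T_C) = 335.15/58.67 = 5.7128.
Q_H = COP_HP · W = 5.7128 × 167 = 954.0 MW.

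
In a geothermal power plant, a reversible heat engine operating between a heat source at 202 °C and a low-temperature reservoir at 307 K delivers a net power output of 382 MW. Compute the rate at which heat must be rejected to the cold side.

Q̇_C ≈ 697.4 MW

T_H = 202 °C → 202 + 273.15 = 475.15 K.
For a reversible engine, η = 1 − T_C/T_H = 1 − 307.00/475.15 = 0.3539.
Since Q_C/Q_H = T_C/T_H and Q_H = W/η, Q_C = W·T_C/(T_H − T_C) = 382 × 307.00/168.15 = 697.4 MW.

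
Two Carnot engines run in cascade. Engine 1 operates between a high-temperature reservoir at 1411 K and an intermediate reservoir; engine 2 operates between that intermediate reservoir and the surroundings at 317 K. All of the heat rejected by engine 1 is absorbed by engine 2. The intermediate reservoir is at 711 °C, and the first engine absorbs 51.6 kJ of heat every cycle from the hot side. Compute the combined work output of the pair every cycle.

Two reversible stages in series are equivalent to a single Carnot engine between T_H and T_C, so η_total = 1 − T_C/T_H = 1 − 317.00/1411.00 = 0.7753.
W_total = η_total · Q_H = 0.7753 × 51.6 = 40.01 kJ.

W_total ≈ 40.01 kJ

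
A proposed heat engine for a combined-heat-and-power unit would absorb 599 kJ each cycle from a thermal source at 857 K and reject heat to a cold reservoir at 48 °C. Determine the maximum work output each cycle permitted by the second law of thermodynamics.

W_max ≈ 374.5 kJ

T_C = 48 °C → 48 + 273.15 = 321.15 K.
The upper bound on efficiency is η_max = 1 − T_C/T_H = 1 − 321.15/857.00 = 0.6253.
W_max = η_max · Q_H = 0.6253 × 599 = 374.5 kJ.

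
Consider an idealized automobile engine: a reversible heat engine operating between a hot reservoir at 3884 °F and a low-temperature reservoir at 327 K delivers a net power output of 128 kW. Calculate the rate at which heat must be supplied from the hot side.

Q̇_H ≈ 148.1 kW

T_H = 3884 °F → (3884 − 32) × 5/9 = 2140.00 °C = 2413.15 K.
Carnot efficiency: η = 1 − T_C/T_H = 1 − 327.00/2413.15 = 0.8645.
Q_H = W/η = 128/0.8645 = 148.1 kW.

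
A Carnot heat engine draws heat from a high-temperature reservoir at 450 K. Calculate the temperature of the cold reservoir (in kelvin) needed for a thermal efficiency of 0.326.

From η = 1 − T_C/T_H, T_C = T_H·(1 − η) = 450.00 × (1 − 0.326) = 303 K.

T_C ≈ 303 K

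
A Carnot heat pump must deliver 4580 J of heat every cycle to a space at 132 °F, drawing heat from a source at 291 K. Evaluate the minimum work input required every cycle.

W_in ≈ 525 J

T_H = 132 °F → (132 − 32) × 5/9 = 55.56 °C = 328.71 K.
The Carnot heat-pump COP is COP_HP = T_H/(T_H − T_C) = 328.71/37.71 = 8.7177.
W = Q_H/COP_HP = 4580/8.7177 = 525 J.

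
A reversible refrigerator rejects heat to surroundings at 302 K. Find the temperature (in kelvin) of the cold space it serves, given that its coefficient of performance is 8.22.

COP_R = T_C/(T_H − T_C) ⇒ T_C = T_H·COP_R/(1 + COP_R) = 302.00 × 8.22/(1 + 8.22) = 269.2 K.

T_C ≈ 269.2 K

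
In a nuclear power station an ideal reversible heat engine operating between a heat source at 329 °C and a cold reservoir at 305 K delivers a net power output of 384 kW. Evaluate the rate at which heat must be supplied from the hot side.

T_H = 329 °C → 329 + 273.15 = 602.15 K.
η_rev = 1 − T_C/T_H = 1 − 305.00/602.15 = 0.4935.
Q_H = W/η = 384/0.4935 = 778.1 kW.

Q̇_H ≈ 778.1 kW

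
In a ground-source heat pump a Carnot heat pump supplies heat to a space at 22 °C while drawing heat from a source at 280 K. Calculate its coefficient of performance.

T_H = 22 °C → 22 + 273.15 = 295.15 K.
For a reversible heat pump, COP_HP = T_H/(T_H − T_C) = 295.15/(295.15 − 280.00) = 19.5.

COP_HP ≈ 19.5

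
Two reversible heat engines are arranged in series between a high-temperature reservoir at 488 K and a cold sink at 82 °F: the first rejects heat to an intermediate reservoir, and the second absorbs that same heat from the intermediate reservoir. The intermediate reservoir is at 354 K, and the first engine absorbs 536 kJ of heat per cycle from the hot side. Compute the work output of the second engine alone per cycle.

W₂ ≈ 58.29 kJ

T_C = 82 °F → (82 − 32) × 5/9 = 27.78 °C = 300.93 K.
Heat entering the second stage: Q_m = Q_H·(T_m/T_H) = 536 × 354.00/488.00 = 388.8 kJ.
Second-stage efficiency η₂ = 1 − T_C/T_m = 1 − 300.93/354.00 = 0.1499, so W₂ = η₂·Q_m = 58.29 kJ.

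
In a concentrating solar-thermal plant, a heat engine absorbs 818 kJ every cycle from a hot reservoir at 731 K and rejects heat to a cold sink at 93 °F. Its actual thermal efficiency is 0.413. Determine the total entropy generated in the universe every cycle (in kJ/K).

ΔS_univ ≈ 0.445 kJ/K

T_C = 93 °F → (93 − 32) × 5/9 = 33.89 °C = 307.04 K.
W = η·Q_H = 0.413 × 818 = 337.8 kJ, so Q_C = Q_H − W = 480.2 kJ.
Entropy balance on the reservoirs: −Q_H/T_H = -1.119 kJ/K, +Q_C/T_C = 1.564 kJ/K.
ΔS_univ = −Q_H/T_H + Q_C/T_C = 0.445 kJ/K (> 0, since η = 0.413 < η_Carnot = 0.580).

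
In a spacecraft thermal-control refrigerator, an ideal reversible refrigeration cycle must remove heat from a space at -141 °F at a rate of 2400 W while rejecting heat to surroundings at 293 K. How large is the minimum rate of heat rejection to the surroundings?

T_C = -141 °F → (-141 − 32) × 5/9 = -96.11 °C = 177.04 K.
For a reversible cycle Q_H/Q_C = T_H/T_C, so Q_H = Q_C·T_H/T_C = 2400 × 293.00/177.04 = 3972 W.

Q̇_H ≈ 3972 W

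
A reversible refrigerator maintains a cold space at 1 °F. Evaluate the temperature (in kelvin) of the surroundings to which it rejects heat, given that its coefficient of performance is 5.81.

T_H ≈ 300 K

T_C = 1 °F → (1 − 32) × 5/9 = -17.22 °C = 255.93 K.
COP_R = T_C/(T_H − T_C) ⇒ T_H = T_C·(1 + 1/COP_R) = 255.93 × (1 + 1/5.81) = 300 K.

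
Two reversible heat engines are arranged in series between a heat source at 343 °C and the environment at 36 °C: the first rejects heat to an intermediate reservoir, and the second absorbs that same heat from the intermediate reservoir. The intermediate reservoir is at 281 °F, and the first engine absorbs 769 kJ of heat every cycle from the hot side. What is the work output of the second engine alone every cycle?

T_H = 343 °C → 343 + 273.15 = 616.15 K.
T_C = 36 °C → 36 + 273.15 = 309.15 K.
T_m = 281 °F → (281 − 32) × 5/9 = 138.33 °C = 411.48 K.
Heat entering the second stage: Q_m = Q_H·(T_m/T_H) = 769 × 411.48/616.15 = 514 kJ.
Second-stage efficiency η₂ = 1 − T_C/T_m = 1 − 309.15/411.48 = 0.2487, so W₂ = η₂·Q_m = 128 kJ.

W₂ ≈ 128 kJ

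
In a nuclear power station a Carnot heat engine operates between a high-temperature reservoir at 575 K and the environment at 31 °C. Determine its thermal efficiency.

T_C = 31 °C → 31 + 273.15 = 304.15 K.
For a reversible engine, η = 1 − T_C/T_H = 1 − 304.15/575.00 = 0.4710.

η ≈ 0.4710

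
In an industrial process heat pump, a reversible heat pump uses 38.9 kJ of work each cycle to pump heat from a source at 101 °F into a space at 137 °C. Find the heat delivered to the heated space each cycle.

Q_H ≈ 162 kJ

T_H = 137 °C → 137 + 273.15 = 410.15 K.
T_C = 101 °F → (101 − 32) × 5/9 = 38.33 °C = 311.48 K.
COP_HP = T_H/(T_H − T_C) = 410.15/98.67 = 4.1569.
Q_H = COP_HP · W = 4.1569 × 38.9 = 162 kJ.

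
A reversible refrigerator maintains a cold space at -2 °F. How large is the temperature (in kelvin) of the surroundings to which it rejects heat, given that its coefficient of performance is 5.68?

T_C = -2 °F → (-2 − 32) × 5/9 = -18.89 °C = 254.26 K.
COP_R = T_C/(T_H − T_C) ⇒ T_H = T_C·(1 + 1/COP_R) = 254.26 × (1 + 1/5.68) = 299 K.

T_H ≈ 299 K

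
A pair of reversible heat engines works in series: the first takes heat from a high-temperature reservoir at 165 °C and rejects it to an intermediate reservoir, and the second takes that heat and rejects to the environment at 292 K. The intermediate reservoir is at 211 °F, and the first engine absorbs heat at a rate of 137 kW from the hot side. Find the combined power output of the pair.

T_H = 165 °C → 165 + 273.15 = 438.15 K.
Two reversible stages in series are equivalent to a single Carnot engine between T_H and T_C, so η_total = 1 − T_C/T_H = 1 − 292.00/438.15 = 0.3336.
W_total = η_total · Q_H = 0.3336 × 137 = 45.70 kW.

Ẇ_total ≈ 45.70 kW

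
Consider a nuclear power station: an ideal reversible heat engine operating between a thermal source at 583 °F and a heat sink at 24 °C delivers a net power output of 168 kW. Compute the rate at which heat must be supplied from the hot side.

T_H = 583 °F → (583 − 32) × 5/9 = 306.11 °C = 579.26 K.
T_C = 24 °C → 24 + 273.15 = 297.15 K.
Carnot efficiency: η = 1 − T_C/T_H = 1 − 297.15/579.26 = 0.4870.
Q_H = W/η = 168/0.4870 = 345 kW.

Q̇_H ≈ 345 kW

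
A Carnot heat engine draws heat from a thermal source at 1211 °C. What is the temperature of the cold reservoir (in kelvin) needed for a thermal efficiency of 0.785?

T_H = 1211 °C → 1211 + 273.15 = 1484.15 K.
From η = 1 − T_C/T_H, T_C = T_H·(1 − η) = 1484.15 × (1 − 0.785) = 319 K.

T_C ≈ 319 K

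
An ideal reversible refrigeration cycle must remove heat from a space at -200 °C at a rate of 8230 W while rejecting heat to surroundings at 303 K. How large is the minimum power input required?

Ẇ_in ≈ 25860 W

T_C = -200 °C → -200 + 273.15 = 73.15 K.
COP_R = T_C/(T_H − T_C) = 73.15/229.85 = 0.3183.
W = Q_C/COP_R = 8230/0.3183 = 25860 W.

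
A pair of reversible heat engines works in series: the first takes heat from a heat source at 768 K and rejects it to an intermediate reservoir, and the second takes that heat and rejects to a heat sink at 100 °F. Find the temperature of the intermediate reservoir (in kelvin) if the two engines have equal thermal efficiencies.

T_m ≈ 489 K

T_C = 100 °F → (100 − 32) × 5/9 = 37.78 °C = 310.93 K.
Equal efficiencies require 1 − T_m/T_H = 1 − T_C/T_m, i.e. T_m/T_H = T_C/T_m, so T_m = √(T_H·T_C) = √(768.00 × 310.93) = 489 K.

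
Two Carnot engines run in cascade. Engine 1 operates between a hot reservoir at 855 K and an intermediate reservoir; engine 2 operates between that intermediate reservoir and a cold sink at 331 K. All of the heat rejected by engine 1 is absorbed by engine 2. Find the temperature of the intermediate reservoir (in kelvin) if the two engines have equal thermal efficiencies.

Equal efficiencies require 1 − T_m/T_H = 1 − T_C/T_m, i.e. T_m/T_H = T_C/T_m, so T_m = √(T_H·T_C) = √(855.00 × 331.00) = 532.0 K.

T_m ≈ 532.0 K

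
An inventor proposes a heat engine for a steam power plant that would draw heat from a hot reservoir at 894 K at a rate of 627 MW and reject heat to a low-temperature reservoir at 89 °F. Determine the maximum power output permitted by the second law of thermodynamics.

Ẇ_max ≈ 413 MW

T_C = 89 °F → (89 − 32) × 5/9 = 31.67 °C = 304.82 K.
By the Carnot theorem, η_max = 1 − T_C/T_H = 1 − 304.82/894.00 = 0.6590.
W_max = η_max · Q_H = 0.6590 × 627 = 413 MW.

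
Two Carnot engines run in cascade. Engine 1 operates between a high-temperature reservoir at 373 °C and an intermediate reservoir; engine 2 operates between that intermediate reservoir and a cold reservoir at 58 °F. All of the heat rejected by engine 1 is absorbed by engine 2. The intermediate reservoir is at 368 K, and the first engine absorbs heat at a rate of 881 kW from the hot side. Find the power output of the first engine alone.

Ẇ₁ ≈ 379 kW

T_H = 373 °C → 373 + 273.15 = 646.15 K.
T_C = 58 °F → (58 − 32) × 5/9 = 14.44 °C = 287.59 K.
First-stage efficiency η₁ = 1 − T_m/T_H = 1 − 368.00/646.15 = 0.4305.
W₁ = η₁·Q_H = 0.4305 × 881 = 379 kW.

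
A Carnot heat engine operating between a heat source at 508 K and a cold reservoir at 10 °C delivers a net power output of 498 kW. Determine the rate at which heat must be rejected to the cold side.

T_C = 10 °C → 10 + 273.15 = 283.15 K.
The Carnot efficiency is η = 1 − T_C/T_H = 1 − 283.15/508.00 = 0.4426.
Since Q_C/Q_H = T_C/T_H and Q_H = W/η, Q_C = W·T_C/(T_H − T_C) = 498 × 283.15/224.85 = 627.1 kW.

Q̇_C ≈ 627.1 kW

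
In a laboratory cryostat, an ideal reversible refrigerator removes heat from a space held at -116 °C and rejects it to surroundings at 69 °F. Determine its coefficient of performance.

T_H = 69 °F → (69 − 32) × 5/9 = 20.56 °C = 293.71 K.
T_C = -116 °C → -116 + 273.15 = 157.15 K.
Carnot COP: COP_R = T_C/(T_H − T_C) = 157.15/(293.71 − 157.15) = 1.15.

COP_R ≈ 1.15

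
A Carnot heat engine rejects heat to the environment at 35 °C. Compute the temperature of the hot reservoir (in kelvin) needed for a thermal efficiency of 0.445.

T_H ≈ 555.2 K

T_C = 35 °C → 35 + 273.15 = 308.15 K.
From η = 1 − T_C/T_H, solving for T_H gives T_H = T_C/(1 − η) = 308.15/(1 − 0.445) = 555.2 K.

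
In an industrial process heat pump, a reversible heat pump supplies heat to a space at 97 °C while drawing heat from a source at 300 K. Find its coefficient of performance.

COP_HP ≈ 5.277

T_H = 97 °C → 97 + 273.15 = 370.15 K.
COP_HP = T_H/(T_H − T_C) = 370.15/(370.15 − 300.00) = 5.277.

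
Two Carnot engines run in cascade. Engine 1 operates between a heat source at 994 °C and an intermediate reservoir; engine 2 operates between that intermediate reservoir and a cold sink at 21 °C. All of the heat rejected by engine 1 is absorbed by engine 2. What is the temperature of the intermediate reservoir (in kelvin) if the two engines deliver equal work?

T_m ≈ 780.7 K

T_H = 994 °C → 994 + 273.15 = 1267.15 K.
T_C = 21 °C → 21 + 273.15 = 294.15 K.
For reversible stages Q_m = Q_H·(T_m/T_H). Setting W₁ = Q_H(1 − T_m/T_H) equal to W₂ = Q_m(1 − T_C/T_m) = Q_H·(T_m − T_C)/T_H gives T_H − T_m = T_m − T_C, so T_m = (T_H + T_C)/2 = (1267.15 + 294.15)/2 = 780.7 K.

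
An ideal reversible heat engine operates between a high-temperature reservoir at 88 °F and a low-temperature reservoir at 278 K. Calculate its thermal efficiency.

η ≈ 0.08631

T_H = 88 °F → (88 − 32) × 5/9 = 31.11 °C = 304.26 K.
For a reversible engine, η = 1 − T_C/T_H = 1 − 278.00/304.26 = 0.08631.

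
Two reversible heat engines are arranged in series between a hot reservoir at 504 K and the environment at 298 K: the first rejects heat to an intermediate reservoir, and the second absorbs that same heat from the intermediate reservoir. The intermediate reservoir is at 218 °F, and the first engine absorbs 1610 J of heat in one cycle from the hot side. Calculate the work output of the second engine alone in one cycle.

T_m = 218 °F → (218 − 32) × 5/9 = 103.33 °C = 376.48 K.
Heat entering the second stage: Q_m = Q_H·(T_m/T_H) = 1610 × 376.48/504.00 = 1200 J.
Second-stage efficiency η₂ = 1 − T_C/T_m = 1 − 298.00/376.48 = 0.2085, so W₂ = η₂·Q_m = 251 J.

W₂ ≈ 251 J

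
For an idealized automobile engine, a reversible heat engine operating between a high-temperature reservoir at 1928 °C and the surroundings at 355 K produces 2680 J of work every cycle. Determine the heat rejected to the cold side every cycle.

T_H = 1928 °C → 1928 + 273.15 = 2201.15 K.
η_rev = 1 − T_C/T_H = 1 − 355.00/2201.15 = 0.8387.
Since Q_C/Q_H = T_C/T_H and Q_H = W/η, Q_C = W·T_C/(T_H − T_C) = 2680 × 355.00/1846.15 = 515 J.

Q_C ≈ 515 J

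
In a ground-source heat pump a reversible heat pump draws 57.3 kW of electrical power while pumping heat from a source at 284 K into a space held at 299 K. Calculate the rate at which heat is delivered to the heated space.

Q̇_H ≈ 1140 kW

Reversible heating COP: COP_HP = T_H/(T_H − T_C) = 299.00/15.00 = 19.9333.
Q_H = COP_HP · W = 19.9333 × 57.3 = 1140 kW.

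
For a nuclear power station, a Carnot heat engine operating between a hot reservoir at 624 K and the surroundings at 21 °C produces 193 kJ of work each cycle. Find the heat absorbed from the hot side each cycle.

Q_H ≈ 365 kJ

T_C = 21 °C → 21 + 273.15 = 294.15 K.
The Carnot efficiency is η = 1 − T_C/T_H = 1 − 294.15/624.00 = 0.5286.
Q_H = W/η = 193/0.5286 = 365 kJ.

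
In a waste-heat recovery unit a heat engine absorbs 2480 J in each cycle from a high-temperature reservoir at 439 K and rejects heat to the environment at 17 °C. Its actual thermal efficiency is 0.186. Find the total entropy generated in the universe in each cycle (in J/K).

T_C = 17 °C → 17 + 273.15 = 290.15 K.
W = η·Q_H = 0.186 × 2480 = 461.3 J, so Q_C = Q_H − W = 2019 J.
The hot reservoir loses entropy Q_H/T_H = 2480/439.00 = 5.649 J/K; the cold reservoir gains Q_C/T_C = 2019/290.15 = 6.958 J/K.
ΔS_univ = −Q_H/T_H + Q_C/T_C = 1.31 J/K (> 0, since η = 0.186 < η_Carnot = 0.339).

ΔS_univ ≈ 1.31 J/K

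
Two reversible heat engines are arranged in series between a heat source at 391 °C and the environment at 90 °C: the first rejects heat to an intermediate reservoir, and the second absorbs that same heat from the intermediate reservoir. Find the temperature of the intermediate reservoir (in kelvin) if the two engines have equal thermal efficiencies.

T_m ≈ 491 K

T_H = 391 °C → 391 + 273.15 = 664.15 K.
T_C = 90 °C → 90 + 273.15 = 363.15 K.
Equal efficiencies require 1 − T_m/T_H = 1 − T_C/T_m, i.e. T_m/T_H = T_C/T_m, so T_m = √(T_H·T_C) = √(664.15 × 363.15) = 491 K.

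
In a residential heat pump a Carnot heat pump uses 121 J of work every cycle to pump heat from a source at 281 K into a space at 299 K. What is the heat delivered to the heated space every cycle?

Q_H ≈ 2010 J

Reversible heating COP: COP_HP = T_H/(T_H − T_C) = 299.00/18.00 = 16.6111.
Q_H = COP_HP · W = 16.6111 × 121 = 2010 J.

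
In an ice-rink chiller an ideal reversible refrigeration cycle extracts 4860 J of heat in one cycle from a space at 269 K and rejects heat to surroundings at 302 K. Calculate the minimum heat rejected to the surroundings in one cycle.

Q_H ≈ 5456 J

For a reversible cycle Q_H/Q_C = T_H/T_C, so Q_H = Q_C·T_H/T_C = 4860 × 302.00/269.00 = 5456 J.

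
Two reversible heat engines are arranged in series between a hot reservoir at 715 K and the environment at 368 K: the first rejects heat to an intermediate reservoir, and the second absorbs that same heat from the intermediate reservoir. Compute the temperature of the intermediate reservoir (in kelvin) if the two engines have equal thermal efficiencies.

Equal efficiencies require 1 − T_m/T_H = 1 − T_C/T_m, i.e. T_m/T_H = T_C/T_m, so T_m = √(T_H·T_C) = √(715.00 × 368.00) = 513 K.

T_m ≈ 513 K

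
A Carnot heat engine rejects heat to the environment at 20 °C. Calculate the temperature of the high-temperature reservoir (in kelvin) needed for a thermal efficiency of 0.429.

T_C = 20 °C → 20 + 273.15 = 293.15 K.
From η = 1 − T_C/T_H, solving for T_H gives T_H = T_C/(1 − η) = 293.15/(1 − 0.429) = 513 K.

T_H ≈ 513 K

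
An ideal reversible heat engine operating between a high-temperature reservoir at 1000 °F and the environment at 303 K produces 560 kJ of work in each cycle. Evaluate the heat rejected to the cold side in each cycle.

Q_C ≈ 334 kJ

T_H = 1000 °F → (1000 − 32) × 5/9 = 537.78 °C = 810.93 K.
η_rev = 1 − T_C/T_H = 1 − 303.00/810.93 = 0.6264.
Since Q_C/Q_H = T_C/T_H and Q_H = W/η, Q_C = W·T_C/(T_H − T_C) = 560 × 303.00/507.93 = 334 kJ.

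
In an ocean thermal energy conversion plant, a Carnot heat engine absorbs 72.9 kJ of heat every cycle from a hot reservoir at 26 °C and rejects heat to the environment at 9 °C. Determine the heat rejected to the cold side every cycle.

Q_C ≈ 68.76 kJ

T_H = 26 °C → 26 + 273.15 = 299.15 K.
T_C = 9 °C → 9 + 273.15 = 282.15 K.
For a reversible engine, η = 1 − T_C/T_H = 1 − 282.15/299.15 = 0.0568.
For a reversible cycle Q_C/Q_H = T_C/T_H, so Q_C = 72.9 × 282.15/299.15 = 68.76 kJ.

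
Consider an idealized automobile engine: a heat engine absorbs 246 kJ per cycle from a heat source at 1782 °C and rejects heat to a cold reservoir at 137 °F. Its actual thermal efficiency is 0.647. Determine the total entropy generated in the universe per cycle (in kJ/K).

T_H = 1782 °C → 1782 + 273.15 = 2055.15 K.
T_C = 137 °F → (137 − 32) × 5/9 = 58.33 °C = 331.48 K.
W = η·Q_H = 0.647 × 246 = 159.2 kJ, so Q_C = Q_H − W = 86.84 kJ.
The hot reservoir loses entropy Q_H/T_H = 246/2055.15 = 0.1197 kJ/K; the cold reservoir gains Q_C/T_C = 86.84/331.48 = 0.2620 kJ/K.
ΔS_univ = −Q_H/T_H + Q_C/T_C = 0.142 kJ/K (> 0, since η = 0.647 < η_Carnot = 0.839).

ΔS_univ ≈ 0.142 kJ/K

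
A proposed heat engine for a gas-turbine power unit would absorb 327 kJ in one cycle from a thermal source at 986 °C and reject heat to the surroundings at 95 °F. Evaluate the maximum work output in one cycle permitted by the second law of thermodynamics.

T_H = 986 °C → 986 + 273.15 = 1259.15 K.
T_C = 95 °F → (95 − 32) × 5/9 = 35.00 °C = 308.15 K.
The second-law ceiling is the Carnot efficiency, η_max = 1 − T_C/T_H = 1 − 308.15/1259.15 = 0.7553.
W_max = η_max · Q_H = 0.7553 × 327 = 247 kJ.

W_max ≈ 247 kJ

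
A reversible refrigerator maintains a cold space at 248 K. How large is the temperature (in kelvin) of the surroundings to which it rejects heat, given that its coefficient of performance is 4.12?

COP_R = T_C/(T_H − T_C) ⇒ T_H = T_C·(1 + 1/COP_R) = 248.00 × (1 + 1/4.12) = 308 K.

T_H ≈ 308 K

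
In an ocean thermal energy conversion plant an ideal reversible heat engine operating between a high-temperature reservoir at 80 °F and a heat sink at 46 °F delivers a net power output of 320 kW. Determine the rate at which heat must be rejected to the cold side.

Q̇_C ≈ 4760 kW

T_H = 80 °F → (80 − 32) × 5/9 = 26.67 °C = 299.82 K.
T_C = 46 °F → (46 − 32) × 5/9 = 7.78 °C = 280.93 K.
For a reversible engine, η = 1 − T_C/T_H = 1 − 280.93/299.82 = 0.0630.
Since Q_C/Q_H = T_C/T_H and Q_H = W/η, Q_C = W·T_C/(T_H − T_C) = 320 × 280.93/18.89 = 4760 kW.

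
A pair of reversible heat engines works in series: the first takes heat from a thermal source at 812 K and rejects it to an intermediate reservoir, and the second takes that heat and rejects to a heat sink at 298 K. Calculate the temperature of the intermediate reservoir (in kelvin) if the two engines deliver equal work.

For reversible stages Q_m = Q_H·(T_m/T_H). Setting W₁ = Q_H(1 − T_m/T_H) equal to W₂ = Q_m(1 − T_C/T_m) = Q_H·(T_m − T_C)/T_H gives T_H − T_m = T_m − T_C, so T_m = (T_H + T_C)/2 = (812.00 + 298.00)/2 = 555 K.

T_m ≈ 555 K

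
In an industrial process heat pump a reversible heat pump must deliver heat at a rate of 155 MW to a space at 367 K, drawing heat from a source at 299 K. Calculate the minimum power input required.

Ẇ_in ≈ 28.7 MW

Reversible heating COP: COP_HP = T_H/(T_H − T_C) = 367.00/68.00 = 5.3971.
W = Q_H/COP_HP = 155/5.3971 = 28.7 MW.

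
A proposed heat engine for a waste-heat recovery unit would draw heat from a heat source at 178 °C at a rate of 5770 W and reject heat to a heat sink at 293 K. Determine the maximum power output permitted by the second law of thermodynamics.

Ẇ_max ≈ 2020 W

T_H = 178 °C → 178 + 273.15 = 451.15 K.
By the Carnot theorem, η_max = 1 − T_C/T_H = 1 − 293.00/451.15 = 0.3505.
W_max = η_max · Q_H = 0.3505 × 5770 = 2020 W.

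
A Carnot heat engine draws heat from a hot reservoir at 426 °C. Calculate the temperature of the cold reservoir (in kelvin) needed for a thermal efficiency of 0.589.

T_C ≈ 287 K

T_H = 426 °C → 426 + 273.15 = 699.15 K.
From η = 1 − T_C/T_H, T_C = T_H·(1 − η) = 699.15 × (1 − 0.589) = 287 K.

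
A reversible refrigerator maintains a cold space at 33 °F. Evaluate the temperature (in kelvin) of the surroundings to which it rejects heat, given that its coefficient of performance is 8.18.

T_H ≈ 307 K

T_C = 33 °F → (33 − 32) × 5/9 = 0.56 °C = 273.71 K.
COP_R = T_C/(T_H − T_C) ⇒ T_H = T_C·(1 + 1/COP_R) = 273.71 × (1 + 1/8.18) = 307 K.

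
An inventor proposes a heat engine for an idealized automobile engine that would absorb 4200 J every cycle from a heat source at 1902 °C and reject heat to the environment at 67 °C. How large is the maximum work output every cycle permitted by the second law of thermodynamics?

T_H = 1902 °C → 1902 + 273.15 = 2175.15 K.
T_C = 67 °C → 67 + 273.15 = 340.15 K.
No engine can exceed the Carnot limit: η_max = 1 − T_C/T_H = 1 − 340.15/2175.15 = 0.8436.
W_max = η_max · Q_H = 0.8436 × 4200 = 3540 J.

W_max ≈ 3540 J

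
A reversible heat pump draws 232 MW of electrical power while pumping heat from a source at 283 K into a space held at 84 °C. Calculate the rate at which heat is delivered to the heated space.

Q̇_H ≈ 1120 MW

T_H = 84 °C → 84 + 273.15 = 357.15 K.
The Carnot heat-pump COP is COP_HP = T_H/(T_H − T_C) = 357.15/74.15 = 4.8166.
Q_H = COP_HP · W = 4.8166 × 232 = 1120 MW.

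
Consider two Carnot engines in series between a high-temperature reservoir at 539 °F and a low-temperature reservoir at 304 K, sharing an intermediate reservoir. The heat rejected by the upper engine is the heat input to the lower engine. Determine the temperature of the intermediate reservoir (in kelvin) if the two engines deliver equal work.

T_H = 539 °F → (539 − 32) × 5/9 = 281.67 °C = 554.82 K.
For reversible stages Q_m = Q_H·(T_m/T_H). Setting W₁ = Q_H(1 − T_m/T_H) equal to W₂ = Q_m(1 − T_C/T_m) = Q_H·(T_m − T_C)/T_H gives T_H − T_m = T_m − T_C, so T_m = (T_H + T_C)/2 = (554.82 + 304.00)/2 = 429.4 K.

T_m ≈ 429.4 K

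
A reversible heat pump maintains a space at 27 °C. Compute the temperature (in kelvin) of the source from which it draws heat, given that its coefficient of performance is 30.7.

T_C ≈ 290 K

T_H = 27 °C → 27 + 273.15 = 300.15 K.
COP_HP = T_H/(T_H − T_C) ⇒ T_C = T_H·(COP_HP − 1)/COP_HP = 300.15 × (30.7 − 1)/30.7 = 290 K.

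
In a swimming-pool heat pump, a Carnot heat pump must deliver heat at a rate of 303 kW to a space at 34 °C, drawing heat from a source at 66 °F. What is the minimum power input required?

T_H = 34 °C → 34 + 273.15 = 307.15 K.
T_C = 66 °F → (66 − 32) × 5/9 = 18.89 °C = 292.04 K.
The Carnot heat-pump COP is COP_HP = T_H/(T_H − T_C) = 307.15/15.11 = 20.3261.
W = Q_H/COP_HP = 303/20.3261 = 14.9 kW.

Ẇ_in ≈ 14.9 kW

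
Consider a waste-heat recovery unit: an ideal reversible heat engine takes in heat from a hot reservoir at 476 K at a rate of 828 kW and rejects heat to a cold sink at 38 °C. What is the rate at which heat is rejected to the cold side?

Q̇_C ≈ 541 kW

T_C = 38 °C → 38 + 273.15 = 311.15 K.
For a reversible engine, η = 1 − T_C/T_H = 1 − 311.15/476.00 = 0.3463.
For a reversible cycle Q_C/Q_H = T_C/T_H, so Q_C = 828 × 311.15/476.00 = 541 kW.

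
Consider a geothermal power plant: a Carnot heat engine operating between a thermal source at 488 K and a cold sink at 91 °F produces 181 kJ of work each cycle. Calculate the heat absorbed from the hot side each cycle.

Q_H ≈ 485.1 kJ

T_C = 91 °F → (91 − 32) × 5/9 = 32.78 °C = 305.93 K.
Since the cycle is reversible, η = 1 − T_C/T_H = 1 − 305.93/488.00 = 0.3731.
Q_H = W/η = 181/0.3731 = 485.1 kJ.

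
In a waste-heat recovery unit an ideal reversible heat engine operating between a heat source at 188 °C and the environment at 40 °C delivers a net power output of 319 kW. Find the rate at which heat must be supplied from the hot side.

T_H = 188 °C → 188 + 273.15 = 461.15 K.
T_C = 40 °C → 40 + 273.15 = 313.15 K.
Carnot efficiency: η = 1 − T_C/T_H = 1 − 313.15/461.15 = 0.3209.
Q_H = W/η = 319/0.3209 = 994 kW.

Q̇_H ≈ 994 kW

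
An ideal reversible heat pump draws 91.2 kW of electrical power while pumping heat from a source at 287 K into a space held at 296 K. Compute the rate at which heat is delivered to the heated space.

Q̇_H ≈ 2999 kW

The Carnot heat-pump COP is COP_HP = T_H/(T_H − T_C) = 296.00/9.00 = 32.8889.
Q_H = COP_HP · W = 32.8889 × 91.2 = 2999 kW.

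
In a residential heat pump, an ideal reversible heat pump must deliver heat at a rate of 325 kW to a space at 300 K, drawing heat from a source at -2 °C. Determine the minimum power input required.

T_C = -2 °C → -2 + 273.15 = 271.15 K.
The Carnot heat-pump COP is COP_HP = T_H/(T_H − T_C) = 300.00/28.85 = 10.3986.
W = Q_H/COP_HP = 325/10.3986 = 31.25 kW.

Ẇ_in ≈ 31.25 kW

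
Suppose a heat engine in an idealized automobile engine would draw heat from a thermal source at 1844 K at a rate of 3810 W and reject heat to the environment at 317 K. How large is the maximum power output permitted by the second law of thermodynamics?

Ẇ_max ≈ 3160 W

No engine can exceed the Carnot limit: η_max = 1 − T_C/T_H = 1 − 317.00/1844.00 = 0.8281.
W_max = η_max · Q_H = 0.8281 × 3810 = 3160 W.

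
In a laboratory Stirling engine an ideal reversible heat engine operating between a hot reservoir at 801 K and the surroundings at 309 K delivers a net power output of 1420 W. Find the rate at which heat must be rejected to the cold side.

The Carnot efficiency is η = 1 − T_C/T_H = 1 − 309.00/801.00 = 0.6142.
Since Q_C/Q_H = T_C/T_H and Q_H = W/η, Q_C = W·T_C/(T_H − T_C) = 1420 × 309.00/492.00 = 891.8 W.

Q̇_C ≈ 891.8 W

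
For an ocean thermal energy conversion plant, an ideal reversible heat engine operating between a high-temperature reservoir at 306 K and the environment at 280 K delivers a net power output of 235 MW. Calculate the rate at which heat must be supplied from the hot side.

Since the cycle is reversible, η = 1 − T_C/T_H = 1 − 280.00/306.00 = 0.0850.
Q_H = W/η = 235/0.0850 = 2766 MW.

Q̇_H ≈ 2766 MW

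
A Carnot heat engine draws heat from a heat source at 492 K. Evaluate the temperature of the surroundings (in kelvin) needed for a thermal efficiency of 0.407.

From η = 1 − T_C/T_H, T_C = T_H·(1 − η) = 492.00 × (1 − 0.407) = 292 K.

T_C ≈ 292 K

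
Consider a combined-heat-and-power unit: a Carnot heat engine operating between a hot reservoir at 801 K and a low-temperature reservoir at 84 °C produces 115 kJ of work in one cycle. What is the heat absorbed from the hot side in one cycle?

T_C = 84 °C → 84 + 273.15 = 357.15 K.
For a reversible engine, η = 1 − T_C/T_H = 1 − 357.15/801.00 = 0.5541.
Q_H = W/η = 115/0.5541 = 208 kJ.

Q_H ≈ 208 kJ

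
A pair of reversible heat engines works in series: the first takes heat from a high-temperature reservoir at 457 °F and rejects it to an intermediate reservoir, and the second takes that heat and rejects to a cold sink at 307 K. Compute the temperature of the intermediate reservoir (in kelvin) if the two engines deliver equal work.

T_H = 457 °F → (457 − 32) × 5/9 = 236.11 °C = 509.26 K.
For reversible stages Q_m = Q_H·(T_m/T_H). Setting W₁ = Q_H(1 − T_m/T_H) equal to W₂ = Q_m(1 − T_C/T_m) = Q_H·(T_m − T_C)/T_H gives T_H − T_m = T_m − T_C, so T_m = (T_H + T_C)/2 = (509.26 + 307.00)/2 = 408 K.

T_m ≈ 408 K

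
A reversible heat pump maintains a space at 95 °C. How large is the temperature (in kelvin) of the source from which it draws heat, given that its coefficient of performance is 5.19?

T_C ≈ 297.2 K

T_H = 95 °C → 95 + 273.15 = 368.15 K.
COP_HP = T_H/(T_H − T_C) ⇒ T_C = T_H·(COP_HP − 1)/COP_HP = 368.15 × (5.19 − 1)/5.19 = 297.2 K.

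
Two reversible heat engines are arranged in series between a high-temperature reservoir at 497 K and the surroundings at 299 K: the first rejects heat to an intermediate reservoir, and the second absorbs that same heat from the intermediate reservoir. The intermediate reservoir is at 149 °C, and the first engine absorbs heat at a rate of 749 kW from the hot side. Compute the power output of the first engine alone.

Ẇ₁ ≈ 112.8 kW

T_m = 149 °C → 149 + 273.15 = 422.15 K.
First-stage efficiency η₁ = 1 − T_m/T_H = 1 − 422.15/497.00 = 0.1506.
W₁ = η₁·Q_H = 0.1506 × 749 = 112.8 kW.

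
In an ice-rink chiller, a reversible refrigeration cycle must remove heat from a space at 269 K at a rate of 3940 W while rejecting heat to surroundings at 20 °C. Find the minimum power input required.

T_H = 20 °C → 20 + 273.15 = 293.15 K.
The reversible coefficient of performance is COP_R = T_C/(T_H − T_C) = 269.00/24.15 = 11.1387.
W = Q_C/COP_R = 3940/11.1387 = 354 W.

Ẇ_in ≈ 354 W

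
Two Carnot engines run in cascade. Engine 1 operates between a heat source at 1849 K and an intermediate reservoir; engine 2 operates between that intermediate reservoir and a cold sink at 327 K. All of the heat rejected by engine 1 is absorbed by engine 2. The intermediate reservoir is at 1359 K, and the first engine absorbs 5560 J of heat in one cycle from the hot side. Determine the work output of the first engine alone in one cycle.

W₁ ≈ 1473 J

First-stage efficiency η₁ = 1 − T_m/T_H = 1 − 1359.00/1849.00 = 0.2650.
W₁ = η₁·Q_H = 0.2650 × 5560 = 1473 J.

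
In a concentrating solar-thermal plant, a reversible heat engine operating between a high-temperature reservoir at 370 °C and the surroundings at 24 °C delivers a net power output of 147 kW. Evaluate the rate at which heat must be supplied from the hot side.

T_H = 370 °C → 370 + 273.15 = 643.15 K.
T_C = 24 °C → 24 + 273.15 = 297.15 K.
The Carnot efficiency is η = 1 − T_C/T_H = 1 − 297.15/643.15 = 0.5380.
Q_H = W/η = 147/0.5380 = 273 kW.

Q̇_H ≈ 273 kW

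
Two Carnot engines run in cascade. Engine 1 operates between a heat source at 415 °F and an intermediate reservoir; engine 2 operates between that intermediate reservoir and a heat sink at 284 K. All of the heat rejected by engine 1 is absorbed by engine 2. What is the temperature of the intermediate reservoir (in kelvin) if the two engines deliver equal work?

T_H = 415 °F → (415 − 32) × 5/9 = 212.78 °C = 485.93 K.
For reversible stages Q_m = Q_H·(T_m/T_H). Setting W₁ = Q_H(1 − T_m/T_H) equal to W₂ = Q_m(1 − T_C/T_m) = Q_H·(T_m − T_C)/T_H gives T_H − T_m = T_m − T_C, so T_m = (T_H + T_C)/2 = (485.93 + 284.00)/2 = 385.0 K.

T_m ≈ 385.0 K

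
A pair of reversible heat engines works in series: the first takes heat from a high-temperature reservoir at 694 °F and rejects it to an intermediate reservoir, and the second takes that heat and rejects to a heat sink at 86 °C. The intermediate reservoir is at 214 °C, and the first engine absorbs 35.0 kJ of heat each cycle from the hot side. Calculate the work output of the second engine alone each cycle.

W₂ ≈ 6.990 kJ

T_H = 694 °F → (694 − 32) × 5/9 = 367.78 °C = 640.93 K.
T_C = 86 °C → 86 + 273.15 = 359.15 K.
T_m = 214 °C → 214 + 273.15 = 487.15 K.
Heat entering the second stage: Q_m = Q_H·(T_m/T_H) = 35.0 × 487.15/640.93 = 26.60 kJ.
Second-stage efficiency η₂ = 1 − T_C/T_m = 1 − 359.15/487.15 = 0.2628, so W₂ = η₂·Q_m = 6.990 kJ.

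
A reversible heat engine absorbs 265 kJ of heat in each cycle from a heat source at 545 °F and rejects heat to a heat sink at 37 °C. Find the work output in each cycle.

W ≈ 117.7 kJ

T_H = 545 °F → (545 − 32) × 5/9 = 285.00 °C = 558.15 K.
T_C = 37 °C → 37 + 273.15 = 310.15 K.
For a reversible engine, η = 1 − T_C/T_H = 1 − 310.15/558.15 = 0.4443.
W = η·Q_H = 0.4443 × 265 = 117.7 kJ.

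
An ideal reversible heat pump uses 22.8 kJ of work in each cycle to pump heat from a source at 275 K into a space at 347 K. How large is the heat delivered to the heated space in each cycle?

Reversible heating COP: COP_HP = T_H/(T_H − T_C) = 347.00/72.00 = 4.8194.
Q_H = COP_HP · W = 4.8194 × 22.8 = 110 kJ.

Q_H ≈ 110 kJ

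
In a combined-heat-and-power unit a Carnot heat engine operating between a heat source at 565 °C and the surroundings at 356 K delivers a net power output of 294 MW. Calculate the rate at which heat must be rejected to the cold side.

T_H = 565 °C → 565 + 273.15 = 838.15 K.
Since the cycle is reversible, η = 1 − T_C/T_H = 1 − 356.00/838.15 = 0.5753.
Since Q_C/Q_H = T_C/T_H and Q_H = W/η, Q_C = W·T_C/(T_H − T_C) = 294 × 356.00/482.15 = 217 MW.

Q̇_C ≈ 217 MW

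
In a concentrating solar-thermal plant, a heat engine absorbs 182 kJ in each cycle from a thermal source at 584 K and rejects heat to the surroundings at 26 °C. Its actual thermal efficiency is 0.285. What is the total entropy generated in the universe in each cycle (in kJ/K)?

ΔS_univ ≈ 0.1234 kJ/K

T_C = 26 °C → 26 + 273.15 = 299.15 K.
W = η·Q_H = 0.285 × 182 = 51.87 kJ, so Q_C = Q_H − W = 130.1 kJ.
The hot reservoir loses entropy Q_H/T_H = 182/584.00 = 0.3116 kJ/K; the cold reservoir gains Q_C/T_C = 130.1/299.15 = 0.4350 kJ/K.
ΔS_univ = −Q_H/T_H + Q_C/T_C = 0.1234 kJ/K (> 0, since η = 0.285 < η_Carnot = 0.488).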